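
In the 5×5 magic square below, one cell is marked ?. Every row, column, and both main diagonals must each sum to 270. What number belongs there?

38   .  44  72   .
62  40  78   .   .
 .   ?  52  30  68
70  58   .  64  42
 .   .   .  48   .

Row 4 must total 270; the given cells sum to 234, so (4,3) = 36.
Column 3 must total 270; the given cells sum to 210, so (5,3) = 60.
Column 4: 72 + 30 + 64 + 48 + ? = 270, so (2,4) = 56.
Main diagonal must total 270; the given cells sum to 194, so (5,5) = 76.
From row 2, 270 − (62 + 40 + 78 + 56) gives (2,5) = 34.
Column 5 needs 270; the known cells sum to 220, so (1,5) = 50.
Anti-diagonal needs 270; the known cells sum to 216, so (5,1) = 54.
Row 1 needs 270; the known cells sum to 204, so (1,2) = 66.
The remaining cell in row 5 is (5,2) = 270 − 238 = 32.
Using column 1: 38 + 62 + 70 + 54 + ? → (3,1) = 270 − 224 = 46.
From column 2, 270 − (66 + 40 + 58 + 32) gives (3,2) = 74.

74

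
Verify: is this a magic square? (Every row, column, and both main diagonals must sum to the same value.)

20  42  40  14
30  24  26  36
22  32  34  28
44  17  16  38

No — column 4 sums to 116 but row 4 sums to 115.

Row 1: 20 + 42 + 40 + 14 = 116.
Row 2: 30 + 24 + 26 + 36 = 116.
Row 3: 22 + 32 + 34 + 28 = 116.
Row 4: 44 + 17 + 16 + 38 = 115.
Column 1: 20 + 30 + 22 + 44 = 116.
Column 2: 42 + 24 + 32 + 17 = 115.
Column 3: 40 + 26 + 34 + 16 = 116.
Column 4: 14 + 36 + 28 + 38 = 116.
Main diagonal: 20 + 24 + 34 + 38 = 116.
Anti-diagonal: 14 + 26 + 32 + 44 = 116.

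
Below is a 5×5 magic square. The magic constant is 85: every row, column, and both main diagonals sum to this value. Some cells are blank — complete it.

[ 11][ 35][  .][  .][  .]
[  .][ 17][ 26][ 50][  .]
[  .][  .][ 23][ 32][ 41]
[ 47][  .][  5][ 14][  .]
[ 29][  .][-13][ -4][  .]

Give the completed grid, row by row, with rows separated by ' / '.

11 35 44 -7 2 / 8 17 26 50 -16 / -10 -1 23 32 41 / 47 -19 5 14 38 / 29 53 -13 -4 20

Column 3 needs 85; the known cells sum to 41, so (1,3) = 44.
The remaining cell in column 4 is (1,4) = 85 − 92 = -7.
Main diagonal: 11 + 17 + 23 + 14 + ? = 85, so (5,5) = 20.
The remaining cell in row 1 is (1,5) = 85 − 83 = 2.
Using row 5: 29 + (-13) + (-4) + 20 + ? → (5,2) = 85 − 32 = 53.
Anti-diagonal must total 85; the given cells sum to 104, so (4,2) = -19.
The remaining cell in row 4 is (4,5) = 85 − 47 = 38.
Column 2 needs 85; the known cells sum to 86, so (3,2) = -1.
From column 5, 85 − (2 + 41 + 38 + 20) gives (2,5) = -16.
Row 2 must total 85; the given cells sum to 77, so (2,1) = 8.
Using row 3: -1 + 23 + 32 + 41 + ? → (3,1) = 85 − 95 = -10.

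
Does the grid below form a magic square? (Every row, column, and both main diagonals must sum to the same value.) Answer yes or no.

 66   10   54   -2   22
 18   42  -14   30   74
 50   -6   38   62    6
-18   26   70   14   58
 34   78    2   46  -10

Row 1: 66 + 10 + 54 + (-2) + 22 = 150.
Row 2: 18 + 42 + (-14) + 30 + 74 = 150.
Row 3: 50 + (-6) + 38 + 62 + 6 = 150.
Row 4: -18 + 26 + 70 + 14 + 58 = 150.
Row 5: 34 + 78 + 2 + 46 + (-10) = 150.
Column 1: 66 + 18 + 50 + (-18) + 34 = 150.
Column 2: 10 + 42 + (-6) + 26 + 78 = 150.
Column 3: 54 + (-14) + 38 + 70 + 2 = 150.
Column 4: -2 + 30 + 62 + 14 + 46 = 150.
Column 5: 22 + 74 + 6 + 58 + (-10) = 150.
Main diagonal: 66 + 42 + 38 + 14 + (-10) = 150.
Anti-diagonal: 22 + 30 + 38 + 26 + 34 = 150.
All lines sum to 150.

Yes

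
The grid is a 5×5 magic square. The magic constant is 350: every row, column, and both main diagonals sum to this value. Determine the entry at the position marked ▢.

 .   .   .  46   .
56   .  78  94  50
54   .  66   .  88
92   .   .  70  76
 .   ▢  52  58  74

From row 2, 350 − (56 + 78 + 94 + 50) gives (2,2) = 72.
The remaining cell in column 4 is (3,4) = 350 − 268 = 82.
Using column 5: 50 + 88 + 76 + 74 + ? → (1,5) = 350 − 288 = 62.
The remaining cell in main diagonal is (1,1) = 350 − 282 = 68.
Using row 3: 54 + 66 + 82 + 88 + ? → (3,2) = 350 − 290 = 60.
Column 1: 68 + 56 + 54 + 92 + ? = 350, so (5,1) = 80.
From anti-diagonal, 350 − (62 + 94 + 66 + 80) gives (4,2) = 48.
Row 4: 92 + 48 + 70 + 76 + ? = 350, so (4,3) = 64.
Row 5 must total 350; the given cells sum to 264, so (5,2) = 86.

86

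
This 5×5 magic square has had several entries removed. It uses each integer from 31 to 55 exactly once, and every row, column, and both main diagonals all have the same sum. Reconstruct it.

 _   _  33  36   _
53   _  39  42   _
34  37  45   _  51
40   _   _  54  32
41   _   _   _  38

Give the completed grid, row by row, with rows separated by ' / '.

47 55 33 36 44 / 53 31 39 42 50 / 34 37 45 48 51 / 40 43 46 54 32 / 41 49 52 35 38

The entries are 31 through 55, which sum to 1075, so each line sums to 1075/5 = 215.
The remaining cell in row 3 is (3,4) = 215 − 167 = 48.
Column 1 must total 215; the given cells sum to 168, so (1,1) = 47.
Column 4: 36 + 42 + 48 + 54 + ? = 215, so (5,4) = 35.
Main diagonal: 47 + 45 + 54 + 38 + ? = 215, so (2,2) = 31.
Row 2: 53 + 31 + 39 + 42 + ? = 215, so (2,5) = 50.
Column 5: 50 + 51 + 32 + 38 + ? = 215, so (1,5) = 44.
The remaining cell in anti-diagonal is (4,2) = 215 − 172 = 43.
Row 1 must total 215; the given cells sum to 160, so (1,2) = 55.
The remaining cell in row 4 is (4,3) = 215 − 169 = 46.
Using column 2: 55 + 31 + 37 + 43 + ? → (5,2) = 215 − 166 = 49.
Column 3 must total 215; the given cells sum to 163, so (5,3) = 52.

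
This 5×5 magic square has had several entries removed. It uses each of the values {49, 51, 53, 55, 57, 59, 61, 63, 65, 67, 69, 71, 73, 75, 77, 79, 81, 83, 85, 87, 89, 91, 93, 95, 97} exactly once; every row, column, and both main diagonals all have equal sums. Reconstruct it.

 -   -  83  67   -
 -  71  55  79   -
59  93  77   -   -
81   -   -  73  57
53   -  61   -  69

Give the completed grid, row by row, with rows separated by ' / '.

75 49 83 67 91 / 97 71 55 79 63 / 59 93 77 51 85 / 81 65 89 73 57 / 53 87 61 95 69

The 25 entries sum to 1825, so each line sums to 1825/5 = 365.
Column 3 must total 365; the given cells sum to 276, so (4,3) = 89.
Using main diagonal: 71 + 77 + 73 + 69 + ? → (1,1) = 365 − 290 = 75.
The remaining cell in row 4 is (4,2) = 365 − 300 = 65.
The remaining cell in column 1 is (2,1) = 365 − 268 = 97.
Anti-diagonal: 79 + 77 + 65 + 53 + ? = 365, so (1,5) = 91.
Using row 1: 75 + 83 + 67 + 91 + ? → (1,2) = 365 − 316 = 49.
Using row 2: 97 + 71 + 55 + 79 + ? → (2,5) = 365 − 302 = 63.
From column 2, 365 − (49 + 71 + 93 + 65) gives (5,2) = 87.
Column 5: 91 + 63 + 57 + 69 + ? = 365, so (3,5) = 85.
Row 3: 59 + 93 + 77 + 85 + ? = 365, so (3,4) = 51.
Row 5: 53 + 87 + 61 + 69 + ? = 365, so (5,4) = 95.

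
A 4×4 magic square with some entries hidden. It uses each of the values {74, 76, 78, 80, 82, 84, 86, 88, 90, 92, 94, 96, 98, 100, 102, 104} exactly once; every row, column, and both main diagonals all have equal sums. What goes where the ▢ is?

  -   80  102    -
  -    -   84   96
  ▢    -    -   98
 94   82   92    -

76

The 16 entries sum to 1424, so each line sums to 1424/4 = 356.
Row 4: 94 + 82 + 92 + ? = 356, so (4,4) = 88.
Column 3 needs 356; the known cells sum to 278, so (3,3) = 78.
Using column 4: 96 + 98 + 88 + ? → (1,4) = 356 − 282 = 74.
Anti-diagonal needs 356; the known cells sum to 252, so (3,2) = 104.
Row 1 needs 356; the known cells sum to 256, so (1,1) = 100.
Row 3: 104 + 78 + 98 + ? = 356, so (3,1) = 76.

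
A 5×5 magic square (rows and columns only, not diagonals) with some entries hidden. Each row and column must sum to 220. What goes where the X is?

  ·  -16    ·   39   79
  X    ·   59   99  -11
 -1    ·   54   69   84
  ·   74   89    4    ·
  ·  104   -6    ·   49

Using row 3: -1 + 54 + 69 + 84 + ? → (3,2) = 220 − 206 = 14.
Using column 2: -16 + 14 + 74 + 104 + ? → (2,2) = 220 − 176 = 44.
The remaining cell in column 3 is (1,3) = 220 − 196 = 24.
Column 4 needs 220; the known cells sum to 211, so (5,4) = 9.
From column 5, 220 − (79 + (-11) + 84 + 49) gives (4,5) = 19.
The remaining cell in row 1 is (1,1) = 220 − 126 = 94.
The remaining cell in row 2 is (2,1) = 220 − 191 = 29.

29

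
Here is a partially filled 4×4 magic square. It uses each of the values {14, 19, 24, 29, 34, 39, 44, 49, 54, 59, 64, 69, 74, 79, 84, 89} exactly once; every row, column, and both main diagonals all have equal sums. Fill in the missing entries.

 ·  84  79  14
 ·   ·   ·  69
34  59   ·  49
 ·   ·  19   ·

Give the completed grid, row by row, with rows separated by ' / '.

29 84 79 14 / 54 39 44 69 / 34 59 64 49 / 89 24 19 74

The 16 entries sum to 824, so each line sums to 824/4 = 206.
The remaining cell in row 1 is (1,1) = 206 − 177 = 29.
Row 3 must total 206; the given cells sum to 142, so (3,3) = 64.
Column 3: 79 + 64 + 19 + ? = 206, so (2,3) = 44.
Column 4: 14 + 69 + 49 + ? = 206, so (4,4) = 74.
Main diagonal: 29 + 64 + 74 + ? = 206, so (2,2) = 39.
Anti-diagonal must total 206; the given cells sum to 117, so (4,1) = 89.
Row 2 needs 206; the known cells sum to 152, so (2,1) = 54.
Using row 4: 89 + 19 + 74 + ? → (4,2) = 206 − 182 = 24.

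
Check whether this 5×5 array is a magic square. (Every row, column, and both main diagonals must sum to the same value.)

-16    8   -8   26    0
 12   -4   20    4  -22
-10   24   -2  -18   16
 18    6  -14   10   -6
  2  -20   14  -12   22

Row 1: -16 + 8 + (-8) + 26 + 0 = 10.
Row 2: 12 + (-4) + 20 + 4 + (-22) = 10.
Row 3: -10 + 24 + (-2) + (-18) + 16 = 10.
Row 4: 18 + 6 + (-14) + 10 + (-6) = 14.
Row 5: 2 + (-20) + 14 + (-12) + 22 = 6.
Column 1: -16 + 12 + (-10) + 18 + 2 = 6.
Column 2: 8 + (-4) + 24 + 6 + (-20) = 14.
Column 3: -8 + 20 + (-2) + (-14) + 14 = 10.
Column 4: 26 + 4 + (-18) + 10 + (-12) = 10.
Column 5: 0 + (-22) + 16 + (-6) + 22 = 10.
Main diagonal: -16 + (-4) + (-2) + 10 + 22 = 10.
Anti-diagonal: 0 + 4 + (-2) + 6 + 2 = 10.

No — row 5 sums to 6 but row 4 sums to 14.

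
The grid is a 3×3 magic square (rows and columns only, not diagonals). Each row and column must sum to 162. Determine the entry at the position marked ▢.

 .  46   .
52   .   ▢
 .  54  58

48

Row 3: 54 + 58 + ? = 162, so (3,1) = 50.
Column 1: 52 + 50 + ? = 162, so (1,1) = 60.
Column 2 needs 162; the known cells sum to 100, so (2,2) = 62.
Using row 1: 60 + 46 + ? → (1,3) = 162 − 106 = 56.
Row 2 needs 162; the known cells sum to 114, so (2,3) = 48.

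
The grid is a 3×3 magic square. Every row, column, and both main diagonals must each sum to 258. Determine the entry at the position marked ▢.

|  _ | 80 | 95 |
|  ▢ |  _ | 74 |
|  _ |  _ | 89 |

98

Row 1: 80 + 95 + ? = 258, so (1,1) = 83.
Main diagonal: 83 + 89 + ? = 258, so (2,2) = 86.
The remaining cell in anti-diagonal is (3,1) = 258 − 181 = 77.
Row 2: 86 + 74 + ? = 258, so (2,1) = 98.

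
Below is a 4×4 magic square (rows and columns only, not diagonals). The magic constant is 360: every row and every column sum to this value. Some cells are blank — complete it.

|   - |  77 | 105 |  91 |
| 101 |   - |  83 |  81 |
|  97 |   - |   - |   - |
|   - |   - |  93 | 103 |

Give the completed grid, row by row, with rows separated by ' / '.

87 77 105 91 / 101 95 83 81 / 97 99 79 85 / 75 89 93 103

Row 1: 77 + 105 + 91 + ? = 360, so (1,1) = 87.
Row 2 needs 360; the known cells sum to 265, so (2,2) = 95.
Column 1 needs 360; the known cells sum to 285, so (4,1) = 75.
Column 3 needs 360; the known cells sum to 281, so (3,3) = 79.
From column 4, 360 − (91 + 81 + 103) gives (3,4) = 85.
Row 3: 97 + 79 + 85 + ? = 360, so (3,2) = 99.
Using row 4: 75 + 93 + 103 + ? → (4,2) = 360 − 271 = 89.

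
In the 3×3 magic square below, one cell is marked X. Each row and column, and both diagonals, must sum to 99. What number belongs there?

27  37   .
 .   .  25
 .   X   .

29

From row 1, 99 − (27 + 37) gives (1,3) = 35.
Column 3 needs 99; the known cells sum to 60, so (3,3) = 39.
From main diagonal, 99 − (27 + 39) gives (2,2) = 33.
Using anti-diagonal: 35 + 33 + ? → (3,1) = 99 − 68 = 31.
From row 2, 99 − (33 + 25) gives (2,1) = 41.
Using row 3: 31 + 39 + ? → (3,2) = 99 − 70 = 29.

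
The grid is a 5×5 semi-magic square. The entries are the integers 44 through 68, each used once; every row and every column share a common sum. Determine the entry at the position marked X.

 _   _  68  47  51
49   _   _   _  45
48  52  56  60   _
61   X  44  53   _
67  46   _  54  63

The entries are 44 through 68, which sum to 1400, so each line sums to 1400/5 = 280.
Row 3 needs 280; the known cells sum to 216, so (3,5) = 64.
From row 5, 280 − (67 + 46 + 54 + 63) gives (5,3) = 50.
Column 1 must total 280; the given cells sum to 225, so (1,1) = 55.
Using column 3: 68 + 56 + 44 + 50 + ? → (2,3) = 280 − 218 = 62.
Column 4 needs 280; the known cells sum to 214, so (2,4) = 66.
Using column 5: 51 + 45 + 64 + 63 + ? → (4,5) = 280 − 223 = 57.
Row 1 must total 280; the given cells sum to 221, so (1,2) = 59.
From row 2, 280 − (49 + 62 + 66 + 45) gives (2,2) = 58.
From row 4, 280 − (61 + 44 + 53 + 57) gives (4,2) = 65.

65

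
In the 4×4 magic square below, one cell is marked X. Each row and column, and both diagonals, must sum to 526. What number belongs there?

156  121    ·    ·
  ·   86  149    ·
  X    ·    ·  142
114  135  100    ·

93

From row 4, 526 − (114 + 135 + 100) gives (4,4) = 177.
Column 2: 121 + 86 + 135 + ? = 526, so (3,2) = 184.
Main diagonal: 156 + 86 + 177 + ? = 526, so (3,3) = 107.
Anti-diagonal needs 526; the known cells sum to 447, so (1,4) = 79.
The remaining cell in row 1 is (1,3) = 526 − 356 = 170.
The remaining cell in row 3 is (3,1) = 526 − 433 = 93.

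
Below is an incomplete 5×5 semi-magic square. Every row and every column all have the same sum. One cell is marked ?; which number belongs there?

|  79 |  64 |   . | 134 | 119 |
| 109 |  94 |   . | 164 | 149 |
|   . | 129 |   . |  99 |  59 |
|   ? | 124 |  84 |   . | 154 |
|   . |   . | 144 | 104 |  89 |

139

Column 5 is complete and sums to 570; that is the magic constant.
Using row 1: 79 + 64 + 134 + 119 + ? → (1,3) = 570 − 396 = 174.
The remaining cell in row 2 is (2,3) = 570 − 516 = 54.
Column 2 must total 570; the given cells sum to 411, so (5,2) = 159.
Column 3 must total 570; the given cells sum to 456, so (3,3) = 114.
The remaining cell in column 4 is (4,4) = 570 − 501 = 69.
From row 3, 570 − (129 + 114 + 99 + 59) gives (3,1) = 169.
Row 4 must total 570; the given cells sum to 431, so (4,1) = 139.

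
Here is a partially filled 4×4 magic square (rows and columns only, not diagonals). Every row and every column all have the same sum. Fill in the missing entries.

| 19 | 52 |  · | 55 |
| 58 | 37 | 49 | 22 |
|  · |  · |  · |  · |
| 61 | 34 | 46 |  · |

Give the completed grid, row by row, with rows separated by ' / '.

19 52 40 55 / 58 37 49 22 / 28 43 31 64 / 61 34 46 25

Row 2 is already complete: 58 + 37 + 49 + 22 = 166, so that is the magic constant.
Row 1 must total 166; the given cells sum to 126, so (1,3) = 40.
Using row 4: 61 + 34 + 46 + ? → (4,4) = 166 − 141 = 25.
Using column 1: 19 + 58 + 61 + ? → (3,1) = 166 − 138 = 28.
Column 2: 52 + 37 + 34 + ? = 166, so (3,2) = 43.
Using column 3: 40 + 49 + 46 + ? → (3,3) = 166 − 135 = 31.
Using column 4: 55 + 22 + 25 + ? → (3,4) = 166 − 102 = 64.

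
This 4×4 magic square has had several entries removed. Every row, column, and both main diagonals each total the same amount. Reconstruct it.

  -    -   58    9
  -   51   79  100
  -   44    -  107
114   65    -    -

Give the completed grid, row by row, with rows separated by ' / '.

93 86 58 9 / 16 51 79 100 / 23 44 72 107 / 114 65 37 30

Anti-diagonal is already complete: 9 + 79 + 44 + 114 = 246, so that is the magic constant.
Row 2 must total 246; the given cells sum to 230, so (2,1) = 16.
Column 2: 51 + 44 + 65 + ? = 246, so (1,2) = 86.
Column 4 must total 246; the given cells sum to 216, so (4,4) = 30.
Row 1 must total 246; the given cells sum to 153, so (1,1) = 93.
Row 4 must total 246; the given cells sum to 209, so (4,3) = 37.
From column 1, 246 − (93 + 16 + 114) gives (3,1) = 23.
From column 3, 246 − (58 + 79 + 37) gives (3,3) = 72.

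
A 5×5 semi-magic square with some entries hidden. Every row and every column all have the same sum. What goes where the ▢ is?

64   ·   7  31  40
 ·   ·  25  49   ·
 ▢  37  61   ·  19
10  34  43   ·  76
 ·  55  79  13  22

Column 3 is complete and sums to 215; that is the magic constant.
The remaining cell in row 1 is (1,2) = 215 − 142 = 73.
Row 4: 10 + 34 + 43 + 76 + ? = 215, so (4,4) = 52.
The remaining cell in row 5 is (5,1) = 215 − 169 = 46.
Column 2 must total 215; the given cells sum to 199, so (2,2) = 16.
Column 4 needs 215; the known cells sum to 145, so (3,4) = 70.
Column 5 must total 215; the given cells sum to 157, so (2,5) = 58.
Row 2 must total 215; the given cells sum to 148, so (2,1) = 67.
From row 3, 215 − (37 + 61 + 70 + 19) gives (3,1) = 28.

28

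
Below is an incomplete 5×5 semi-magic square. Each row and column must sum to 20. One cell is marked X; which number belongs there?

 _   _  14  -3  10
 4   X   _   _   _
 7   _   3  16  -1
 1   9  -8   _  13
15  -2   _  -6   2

Row 3: 7 + 3 + 16 + (-1) + ? = 20, so (3,2) = -5.
The remaining cell in row 4 is (4,4) = 20 − 15 = 5.
Row 5 needs 20; the known cells sum to 9, so (5,3) = 11.
Using column 1: 4 + 7 + 1 + 15 + ? → (1,1) = 20 − 27 = -7.
Column 3 needs 20; the known cells sum to 20, so (2,3) = 0.
Column 4 must total 20; the given cells sum to 12, so (2,4) = 8.
Column 5 needs 20; the known cells sum to 24, so (2,5) = -4.
Row 1: -7 + 14 + (-3) + 10 + ? = 20, so (1,2) = 6.
Row 2 needs 20; the known cells sum to 8, so (2,2) = 12.

12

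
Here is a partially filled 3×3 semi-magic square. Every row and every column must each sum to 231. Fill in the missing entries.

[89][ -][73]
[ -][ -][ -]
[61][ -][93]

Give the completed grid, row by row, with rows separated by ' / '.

89 69 73 / 81 85 65 / 61 77 93

Row 1 must total 231; the given cells sum to 162, so (1,2) = 69.
Row 3 needs 231; the known cells sum to 154, so (3,2) = 77.
Using column 1: 89 + 61 + ? → (2,1) = 231 − 150 = 81.
Column 2 needs 231; the known cells sum to 146, so (2,2) = 85.
Column 3 needs 231; the known cells sum to 166, so (2,3) = 65.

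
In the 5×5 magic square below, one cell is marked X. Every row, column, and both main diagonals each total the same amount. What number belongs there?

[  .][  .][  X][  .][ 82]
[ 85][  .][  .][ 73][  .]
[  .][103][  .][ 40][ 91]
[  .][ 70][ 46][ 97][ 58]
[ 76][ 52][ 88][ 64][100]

55

Row 5 is complete and sums to 380; that is the magic constant.
From row 4, 380 − (70 + 46 + 97 + 58) gives (4,1) = 109.
Using column 4: 73 + 40 + 97 + 64 + ? → (1,4) = 380 − 274 = 106.
From column 5, 380 − (82 + 91 + 58 + 100) gives (2,5) = 49.
The remaining cell in anti-diagonal is (3,3) = 380 − 301 = 79.
Using row 3: 103 + 79 + 40 + 91 + ? → (3,1) = 380 − 313 = 67.
From column 1, 380 − (85 + 67 + 109 + 76) gives (1,1) = 43.
Main diagonal needs 380; the known cells sum to 319, so (2,2) = 61.
Row 2 needs 380; the known cells sum to 268, so (2,3) = 112.
Using column 2: 61 + 103 + 70 + 52 + ? → (1,2) = 380 − 286 = 94.
Using column 3: 112 + 79 + 46 + 88 + ? → (1,3) = 380 − 325 = 55.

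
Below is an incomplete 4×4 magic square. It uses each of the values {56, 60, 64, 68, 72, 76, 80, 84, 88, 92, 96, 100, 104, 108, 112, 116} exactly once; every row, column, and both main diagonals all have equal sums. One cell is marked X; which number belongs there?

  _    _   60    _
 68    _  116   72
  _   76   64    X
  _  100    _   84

The 16 entries sum to 1376, so each line sums to 1376/4 = 344.
Row 2 must total 344; the given cells sum to 256, so (2,2) = 88.
Column 2 needs 344; the known cells sum to 264, so (1,2) = 80.
Column 3: 60 + 116 + 64 + ? = 344, so (4,3) = 104.
The remaining cell in main diagonal is (1,1) = 344 − 236 = 108.
Row 1: 108 + 80 + 60 + ? = 344, so (1,4) = 96.
Row 4: 100 + 104 + 84 + ? = 344, so (4,1) = 56.
The remaining cell in column 1 is (3,1) = 344 − 232 = 112.
Column 4: 96 + 72 + 84 + ? = 344, so (3,4) = 92.

92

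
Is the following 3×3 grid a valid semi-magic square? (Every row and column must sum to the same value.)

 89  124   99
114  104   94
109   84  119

Yes

Row 1: 89 + 124 + 99 = 312.
Row 2: 114 + 104 + 94 = 312.
Row 3: 109 + 84 + 119 = 312.
Column 1: 89 + 114 + 109 = 312.
Column 2: 124 + 104 + 84 = 312.
Column 3: 99 + 94 + 119 = 312.
All lines sum to 312.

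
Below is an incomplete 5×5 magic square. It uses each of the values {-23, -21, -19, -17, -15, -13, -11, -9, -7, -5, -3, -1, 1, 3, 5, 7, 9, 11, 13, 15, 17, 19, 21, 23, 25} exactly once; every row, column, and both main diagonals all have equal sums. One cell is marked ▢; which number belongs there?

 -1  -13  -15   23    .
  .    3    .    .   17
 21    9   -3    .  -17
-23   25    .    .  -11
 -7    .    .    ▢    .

The 25 entries sum to 25, so each line sums to 25/5 = 5.
Using row 1: -1 + (-13) + (-15) + 23 + ? → (1,5) = 5 − (-6) = 11.
Row 3: 21 + 9 + (-3) + (-17) + ? = 5, so (3,4) = -5.
The remaining cell in column 1 is (2,1) = 5 − (-10) = 15.
The remaining cell in column 2 is (5,2) = 5 − 24 = -19.
Column 5: 11 + 17 + (-17) + (-11) + ? = 5, so (5,5) = 5.
From main diagonal, 5 − (-1 + 3 + (-3) + 5) gives (4,4) = 1.
From anti-diagonal, 5 − (11 + (-3) + 25 + (-7)) gives (2,4) = -21.
Row 2 must total 5; the given cells sum to 14, so (2,3) = -9.
From row 4, 5 − (-23 + 25 + 1 + (-11)) gives (4,3) = 13.
Using column 3: -15 + (-9) + (-3) + 13 + ? → (5,3) = 5 − (-14) = 19.
The remaining cell in column 4 is (5,4) = 5 − (-2) = 7.

7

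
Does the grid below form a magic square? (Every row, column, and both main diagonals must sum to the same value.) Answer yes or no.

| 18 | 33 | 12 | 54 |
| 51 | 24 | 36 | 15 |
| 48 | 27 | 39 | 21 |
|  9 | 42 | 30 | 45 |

No — row 2 sums to 126 but row 3 sums to 135.

Row 1: 18 + 33 + 12 + 54 = 117.
Row 2: 51 + 24 + 36 + 15 = 126.
Row 3: 48 + 27 + 39 + 21 = 135.
Row 4: 9 + 42 + 30 + 45 = 126.
Column 1: 18 + 51 + 48 + 9 = 126.
Column 2: 33 + 24 + 27 + 42 = 126.
Column 3: 12 + 36 + 39 + 30 = 117.
Column 4: 54 + 15 + 21 + 45 = 135.
Main diagonal: 18 + 24 + 39 + 45 = 126.
Anti-diagonal: 54 + 36 + 27 + 9 = 126.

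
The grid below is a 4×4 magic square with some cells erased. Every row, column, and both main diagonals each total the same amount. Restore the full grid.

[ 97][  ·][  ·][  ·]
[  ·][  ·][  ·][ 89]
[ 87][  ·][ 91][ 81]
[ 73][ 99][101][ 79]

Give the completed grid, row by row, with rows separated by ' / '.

97 75 77 103 / 95 85 83 89 / 87 93 91 81 / 73 99 101 79

Row 4 is already complete: 73 + 99 + 101 + 79 = 352, so that is the magic constant.
Using row 3: 87 + 91 + 81 + ? → (3,2) = 352 − 259 = 93.
Column 1: 97 + 87 + 73 + ? = 352, so (2,1) = 95.
Column 4 needs 352; the known cells sum to 249, so (1,4) = 103.
The remaining cell in main diagonal is (2,2) = 352 − 267 = 85.
Anti-diagonal: 103 + 93 + 73 + ? = 352, so (2,3) = 83.
From column 2, 352 − (85 + 93 + 99) gives (1,2) = 75.
From column 3, 352 − (83 + 91 + 101) gives (1,3) = 77.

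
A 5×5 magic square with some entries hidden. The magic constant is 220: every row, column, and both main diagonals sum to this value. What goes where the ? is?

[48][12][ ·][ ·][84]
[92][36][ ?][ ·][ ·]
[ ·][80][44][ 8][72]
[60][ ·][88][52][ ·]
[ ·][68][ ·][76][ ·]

From row 3, 220 − (80 + 44 + 8 + 72) gives (3,1) = 16.
From column 1, 220 − (48 + 92 + 16 + 60) gives (5,1) = 4.
The remaining cell in column 2 is (4,2) = 220 − 196 = 24.
The remaining cell in main diagonal is (5,5) = 220 − 180 = 40.
The remaining cell in anti-diagonal is (2,4) = 220 − 156 = 64.
From row 4, 220 − (60 + 24 + 88 + 52) gives (4,5) = -4.
Row 5: 4 + 68 + 76 + 40 + ? = 220, so (5,3) = 32.
Column 4 needs 220; the known cells sum to 200, so (1,4) = 20.
Column 5 must total 220; the given cells sum to 192, so (2,5) = 28.
From row 1, 220 − (48 + 12 + 20 + 84) gives (1,3) = 56.
Row 2 needs 220; the known cells sum to 220, so (2,3) = 0.

0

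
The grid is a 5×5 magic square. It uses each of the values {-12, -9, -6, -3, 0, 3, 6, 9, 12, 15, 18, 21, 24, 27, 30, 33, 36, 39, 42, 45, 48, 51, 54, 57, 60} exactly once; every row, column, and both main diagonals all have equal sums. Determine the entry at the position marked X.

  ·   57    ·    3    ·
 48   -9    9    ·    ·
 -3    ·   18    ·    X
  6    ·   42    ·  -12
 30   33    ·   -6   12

54

The 25 entries sum to 600, so each line sums to 600/5 = 120.
Using row 5: 30 + 33 + (-6) + 12 + ? → (5,3) = 120 − 69 = 51.
Using column 1: 48 + (-3) + 6 + 30 + ? → (1,1) = 120 − 81 = 39.
From column 3, 120 − (9 + 18 + 42 + 51) gives (1,3) = 0.
From main diagonal, 120 − (39 + (-9) + 18 + 12) gives (4,4) = 60.
From row 1, 120 − (39 + 57 + 0 + 3) gives (1,5) = 21.
Using row 4: 6 + 42 + 60 + (-12) + ? → (4,2) = 120 − 96 = 24.
Column 2: 57 + (-9) + 24 + 33 + ? = 120, so (3,2) = 15.
Anti-diagonal needs 120; the known cells sum to 93, so (2,4) = 27.
The remaining cell in row 2 is (2,5) = 120 − 75 = 45.
The remaining cell in column 4 is (3,4) = 120 − 84 = 36.
The remaining cell in column 5 is (3,5) = 120 − 66 = 54.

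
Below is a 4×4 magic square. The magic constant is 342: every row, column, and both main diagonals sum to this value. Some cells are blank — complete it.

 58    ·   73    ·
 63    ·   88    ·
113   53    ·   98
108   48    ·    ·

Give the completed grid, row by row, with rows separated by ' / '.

58 118 73 93 / 63 123 88 68 / 113 53 78 98 / 108 48 103 83

Using row 3: 113 + 53 + 98 + ? → (3,3) = 342 − 264 = 78.
Column 3 needs 342; the known cells sum to 239, so (4,3) = 103.
Anti-diagonal: 88 + 53 + 108 + ? = 342, so (1,4) = 93.
Row 1: 58 + 73 + 93 + ? = 342, so (1,2) = 118.
The remaining cell in row 4 is (4,4) = 342 − 259 = 83.
Column 2 must total 342; the given cells sum to 219, so (2,2) = 123.
Column 4 must total 342; the given cells sum to 274, so (2,4) = 68.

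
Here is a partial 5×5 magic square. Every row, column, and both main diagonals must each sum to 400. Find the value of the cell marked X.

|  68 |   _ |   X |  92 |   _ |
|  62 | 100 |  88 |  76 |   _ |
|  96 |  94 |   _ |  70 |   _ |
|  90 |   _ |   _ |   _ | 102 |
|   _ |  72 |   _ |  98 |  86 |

104

From row 2, 400 − (62 + 100 + 88 + 76) gives (2,5) = 74.
Column 1 needs 400; the known cells sum to 316, so (5,1) = 84.
Column 4: 92 + 76 + 70 + 98 + ? = 400, so (4,4) = 64.
The remaining cell in main diagonal is (3,3) = 400 − 318 = 82.
Row 3 needs 400; the known cells sum to 342, so (3,5) = 58.
The remaining cell in row 5 is (5,3) = 400 − 340 = 60.
From column 5, 400 − (74 + 58 + 102 + 86) gives (1,5) = 80.
Using anti-diagonal: 80 + 76 + 82 + 84 + ? → (4,2) = 400 − 322 = 78.
Row 4: 90 + 78 + 64 + 102 + ? = 400, so (4,3) = 66.
Column 2: 100 + 94 + 78 + 72 + ? = 400, so (1,2) = 56.
Column 3 needs 400; the known cells sum to 296, so (1,3) = 104.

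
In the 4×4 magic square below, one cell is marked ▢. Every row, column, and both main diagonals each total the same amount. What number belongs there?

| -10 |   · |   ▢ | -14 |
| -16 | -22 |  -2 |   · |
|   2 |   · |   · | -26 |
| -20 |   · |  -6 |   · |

-24

Column 1 is complete and sums to -44; that is the magic constant.
Row 2: -16 + (-22) + (-2) + ? = -44, so (2,4) = -4.
Column 4 needs -44; the known cells sum to -44, so (4,4) = 0.
Main diagonal needs -44; the known cells sum to -32, so (3,3) = -12.
The remaining cell in anti-diagonal is (3,2) = -44 − (-36) = -8.
Using row 4: -20 + (-6) + 0 + ? → (4,2) = -44 − (-26) = -18.
Column 2: -22 + (-8) + (-18) + ? = -44, so (1,2) = 4.
Using column 3: -2 + (-12) + (-6) + ? → (1,3) = -44 − (-20) = -24.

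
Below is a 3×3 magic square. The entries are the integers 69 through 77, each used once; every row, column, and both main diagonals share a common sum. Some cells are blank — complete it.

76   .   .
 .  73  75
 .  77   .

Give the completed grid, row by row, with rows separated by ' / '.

The entries are 69 through 77, which sum to 657, so each line sums to 657/3 = 219.
The remaining cell in row 2 is (2,1) = 219 − 148 = 71.
The remaining cell in column 1 is (3,1) = 219 − 147 = 72.
The remaining cell in column 2 is (1,2) = 219 − 150 = 69.
Main diagonal must total 219; the given cells sum to 149, so (3,3) = 70.
From anti-diagonal, 219 − (73 + 72) gives (1,3) = 74.

76 69 74 / 71 73 75 / 72 77 70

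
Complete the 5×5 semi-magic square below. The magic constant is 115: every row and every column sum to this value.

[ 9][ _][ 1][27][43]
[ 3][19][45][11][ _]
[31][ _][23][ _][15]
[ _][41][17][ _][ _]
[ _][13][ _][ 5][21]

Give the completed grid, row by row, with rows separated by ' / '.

Row 1 must total 115; the given cells sum to 80, so (1,2) = 35.
Row 2 must total 115; the given cells sum to 78, so (2,5) = 37.
Column 2 must total 115; the given cells sum to 108, so (3,2) = 7.
From column 3, 115 − (1 + 45 + 23 + 17) gives (5,3) = 29.
From column 5, 115 − (43 + 37 + 15 + 21) gives (4,5) = -1.
Using row 3: 31 + 7 + 23 + 15 + ? → (3,4) = 115 − 76 = 39.
The remaining cell in row 5 is (5,1) = 115 − 68 = 47.
The remaining cell in column 1 is (4,1) = 115 − 90 = 25.
Column 4: 27 + 11 + 39 + 5 + ? = 115, so (4,4) = 33.

9 35 1 27 43 / 3 19 45 11 37 / 31 7 23 39 15 / 25 41 17 33 -1 / 47 13 29 5 21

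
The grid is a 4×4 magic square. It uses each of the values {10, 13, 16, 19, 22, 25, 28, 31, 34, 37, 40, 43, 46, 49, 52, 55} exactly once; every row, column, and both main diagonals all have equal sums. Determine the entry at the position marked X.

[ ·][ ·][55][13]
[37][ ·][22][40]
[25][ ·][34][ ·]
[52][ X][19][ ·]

10

The 16 entries sum to 520, so each line sums to 520/4 = 130.
Row 2 needs 130; the known cells sum to 99, so (2,2) = 31.
Column 1: 37 + 25 + 52 + ? = 130, so (1,1) = 16.
Main diagonal must total 130; the given cells sum to 81, so (4,4) = 49.
From anti-diagonal, 130 − (13 + 22 + 52) gives (3,2) = 43.
Row 1: 16 + 55 + 13 + ? = 130, so (1,2) = 46.
Row 3 needs 130; the known cells sum to 102, so (3,4) = 28.
From row 4, 130 − (52 + 19 + 49) gives (4,2) = 10.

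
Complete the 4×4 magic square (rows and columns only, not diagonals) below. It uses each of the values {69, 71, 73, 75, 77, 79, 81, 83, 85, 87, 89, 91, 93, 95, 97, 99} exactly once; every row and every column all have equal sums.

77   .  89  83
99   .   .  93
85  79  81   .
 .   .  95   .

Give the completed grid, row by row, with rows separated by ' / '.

The 16 entries sum to 1344, so each line sums to 1344/4 = 336.
Row 1 must total 336; the given cells sum to 249, so (1,2) = 87.
The remaining cell in row 3 is (3,4) = 336 − 245 = 91.
Column 1: 77 + 99 + 85 + ? = 336, so (4,1) = 75.
Column 3 must total 336; the given cells sum to 265, so (2,3) = 71.
Column 4: 83 + 93 + 91 + ? = 336, so (4,4) = 69.
From row 2, 336 − (99 + 71 + 93) gives (2,2) = 73.
Row 4 must total 336; the given cells sum to 239, so (4,2) = 97.

77 87 89 83 / 99 73 71 93 / 85 79 81 91 / 75 97 95 69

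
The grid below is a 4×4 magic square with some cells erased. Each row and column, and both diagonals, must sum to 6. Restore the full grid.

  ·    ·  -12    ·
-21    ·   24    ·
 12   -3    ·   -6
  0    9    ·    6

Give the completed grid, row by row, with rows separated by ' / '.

15 18 -12 -15 / -21 -18 24 21 / 12 -3 3 -6 / 0 9 -9 6

Row 3 must total 6; the given cells sum to 3, so (3,3) = 3.
Row 4 needs 6; the known cells sum to 15, so (4,3) = -9.
From column 1, 6 − (-21 + 12 + 0) gives (1,1) = 15.
The remaining cell in main diagonal is (2,2) = 6 − 24 = -18.
From anti-diagonal, 6 − (24 + (-3) + 0) gives (1,4) = -15.
Row 1: 15 + (-12) + (-15) + ? = 6, so (1,2) = 18.
From row 2, 6 − (-21 + (-18) + 24) gives (2,4) = 21.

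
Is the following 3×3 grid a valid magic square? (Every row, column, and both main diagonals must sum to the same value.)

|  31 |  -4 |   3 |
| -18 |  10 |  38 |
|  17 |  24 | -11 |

Row 1: 31 + (-4) + 3 = 30.
Row 2: -18 + 10 + 38 = 30.
Row 3: 17 + 24 + (-11) = 30.
Column 1: 31 + (-18) + 17 = 30.
Column 2: -4 + 10 + 24 = 30.
Column 3: 3 + 38 + (-11) = 30.
Main diagonal: 31 + 10 + (-11) = 30.
Anti-diagonal: 3 + 10 + 17 = 30.
All lines sum to 30.

Yes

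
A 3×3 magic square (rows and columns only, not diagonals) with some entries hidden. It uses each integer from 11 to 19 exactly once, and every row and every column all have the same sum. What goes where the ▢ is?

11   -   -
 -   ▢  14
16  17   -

The entries are 11 through 19, which sum to 135, so each line sums to 135/3 = 45.
Row 3 needs 45; the known cells sum to 33, so (3,3) = 12.
From column 1, 45 − (11 + 16) gives (2,1) = 18.
Column 3 needs 45; the known cells sum to 26, so (1,3) = 19.
Row 1 needs 45; the known cells sum to 30, so (1,2) = 15.
Row 2 needs 45; the known cells sum to 32, so (2,2) = 13.

13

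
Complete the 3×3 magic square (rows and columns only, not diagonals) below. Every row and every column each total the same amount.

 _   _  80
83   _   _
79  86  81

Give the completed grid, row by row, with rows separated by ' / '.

Row 3 is already complete: 79 + 86 + 81 = 246, so that is the magic constant.
Column 1: 83 + 79 + ? = 246, so (1,1) = 84.
Column 3: 80 + 81 + ? = 246, so (2,3) = 85.
Row 1 needs 246; the known cells sum to 164, so (1,2) = 82.
Row 2 must total 246; the given cells sum to 168, so (2,2) = 78.

84 82 80 / 83 78 85 / 79 86 81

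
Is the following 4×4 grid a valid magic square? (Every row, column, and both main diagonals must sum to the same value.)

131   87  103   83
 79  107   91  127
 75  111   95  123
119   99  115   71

Yes

Row 1: 131 + 87 + 103 + 83 = 404.
Row 2: 79 + 107 + 91 + 127 = 404.
Row 3: 75 + 111 + 95 + 123 = 404.
Row 4: 119 + 99 + 115 + 71 = 404.
Column 1: 131 + 79 + 75 + 119 = 404.
Column 2: 87 + 107 + 111 + 99 = 404.
Column 3: 103 + 91 + 95 + 115 = 404.
Column 4: 83 + 127 + 123 + 71 = 404.
Main diagonal: 131 + 107 + 95 + 71 = 404.
Anti-diagonal: 83 + 91 + 111 + 119 = 404.
All lines sum to 404.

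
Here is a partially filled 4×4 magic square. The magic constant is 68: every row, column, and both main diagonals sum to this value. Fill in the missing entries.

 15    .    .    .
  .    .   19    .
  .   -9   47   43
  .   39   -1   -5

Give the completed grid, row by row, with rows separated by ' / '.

15 27 3 23 / 31 11 19 7 / -13 -9 47 43 / 35 39 -1 -5

The remaining cell in row 3 is (3,1) = 68 − 81 = -13.
Row 4 must total 68; the given cells sum to 33, so (4,1) = 35.
Column 1: 15 + (-13) + 35 + ? = 68, so (2,1) = 31.
Column 3 must total 68; the given cells sum to 65, so (1,3) = 3.
From main diagonal, 68 − (15 + 47 + (-5)) gives (2,2) = 11.
From anti-diagonal, 68 − (19 + (-9) + 35) gives (1,4) = 23.
Row 1: 15 + 3 + 23 + ? = 68, so (1,2) = 27.
Using row 2: 31 + 11 + 19 + ? → (2,4) = 68 − 61 = 7.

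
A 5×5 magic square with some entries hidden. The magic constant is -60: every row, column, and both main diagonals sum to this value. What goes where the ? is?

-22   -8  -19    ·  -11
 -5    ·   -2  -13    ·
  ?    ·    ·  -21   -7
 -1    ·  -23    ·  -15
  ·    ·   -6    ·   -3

-18

Row 1: -22 + (-8) + (-19) + (-11) + ? = -60, so (1,4) = 0.
Using column 3: -19 + (-2) + (-23) + (-6) + ? → (3,3) = -60 − (-50) = -10.
From column 5, -60 − (-11 + (-7) + (-15) + (-3)) gives (2,5) = -24.
From row 2, -60 − (-5 + (-2) + (-13) + (-24)) gives (2,2) = -16.
The remaining cell in main diagonal is (4,4) = -60 − (-51) = -9.
The remaining cell in row 4 is (4,2) = -60 − (-48) = -12.
Using column 4: 0 + (-13) + (-21) + (-9) + ? → (5,4) = -60 − (-43) = -17.
Using anti-diagonal: -11 + (-13) + (-10) + (-12) + ? → (5,1) = -60 − (-46) = -14.
Row 5: -14 + (-6) + (-17) + (-3) + ? = -60, so (5,2) = -20.
Column 1 must total -60; the given cells sum to -42, so (3,1) = -18.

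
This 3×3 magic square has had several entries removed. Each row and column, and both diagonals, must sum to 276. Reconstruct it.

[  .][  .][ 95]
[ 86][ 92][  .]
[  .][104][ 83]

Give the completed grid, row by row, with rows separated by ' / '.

The remaining cell in row 2 is (2,3) = 276 − 178 = 98.
Row 3 must total 276; the given cells sum to 187, so (3,1) = 89.
Column 1: 86 + 89 + ? = 276, so (1,1) = 101.
Column 2: 92 + 104 + ? = 276, so (1,2) = 80.

101 80 95 / 86 92 98 / 89 104 83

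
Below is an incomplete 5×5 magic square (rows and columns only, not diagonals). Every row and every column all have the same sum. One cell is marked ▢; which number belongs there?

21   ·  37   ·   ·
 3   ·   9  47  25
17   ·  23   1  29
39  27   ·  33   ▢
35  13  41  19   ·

11

Column 1 is complete and sums to 115; that is the magic constant.
The remaining cell in row 2 is (2,2) = 115 − 84 = 31.
Using row 3: 17 + 23 + 1 + 29 + ? → (3,2) = 115 − 70 = 45.
Row 5: 35 + 13 + 41 + 19 + ? = 115, so (5,5) = 7.
From column 2, 115 − (31 + 45 + 27 + 13) gives (1,2) = -1.
Using column 3: 37 + 9 + 23 + 41 + ? → (4,3) = 115 − 110 = 5.
Column 4: 47 + 1 + 33 + 19 + ? = 115, so (1,4) = 15.
Row 1 needs 115; the known cells sum to 72, so (1,5) = 43.
Row 4: 39 + 27 + 5 + 33 + ? = 115, so (4,5) = 11.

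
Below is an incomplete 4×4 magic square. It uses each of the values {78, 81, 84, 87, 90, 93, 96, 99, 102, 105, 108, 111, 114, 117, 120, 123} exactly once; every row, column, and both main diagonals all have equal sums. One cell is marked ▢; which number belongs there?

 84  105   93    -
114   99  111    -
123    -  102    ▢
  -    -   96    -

87

The 16 entries sum to 1608, so each line sums to 1608/4 = 402.
From row 1, 402 − (84 + 105 + 93) gives (1,4) = 120.
The remaining cell in row 2 is (2,4) = 402 − 324 = 78.
From column 1, 402 − (84 + 114 + 123) gives (4,1) = 81.
The remaining cell in main diagonal is (4,4) = 402 − 285 = 117.
The remaining cell in anti-diagonal is (3,2) = 402 − 312 = 90.
Row 3 needs 402; the known cells sum to 315, so (3,4) = 87.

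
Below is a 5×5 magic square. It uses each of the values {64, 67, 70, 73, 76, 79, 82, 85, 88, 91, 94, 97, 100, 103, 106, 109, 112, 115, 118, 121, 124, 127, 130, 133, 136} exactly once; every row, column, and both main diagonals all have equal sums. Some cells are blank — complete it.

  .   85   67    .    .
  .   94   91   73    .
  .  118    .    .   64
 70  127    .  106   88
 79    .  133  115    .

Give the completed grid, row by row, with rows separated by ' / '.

103 85 67 124 121 / 112 94 91 73 130 / 136 118 100 82 64 / 70 127 109 106 88 / 79 76 133 115 97

The 25 entries sum to 2500, so each line sums to 2500/5 = 500.
From row 4, 500 − (70 + 127 + 106 + 88) gives (4,3) = 109.
The remaining cell in column 2 is (5,2) = 500 − 424 = 76.
Using column 3: 67 + 91 + 109 + 133 + ? → (3,3) = 500 − 400 = 100.
Anti-diagonal: 73 + 100 + 127 + 79 + ? = 500, so (1,5) = 121.
Row 5 must total 500; the given cells sum to 403, so (5,5) = 97.
Using column 5: 121 + 64 + 88 + 97 + ? → (2,5) = 500 − 370 = 130.
Main diagonal needs 500; the known cells sum to 397, so (1,1) = 103.
Row 1 must total 500; the given cells sum to 376, so (1,4) = 124.
The remaining cell in row 2 is (2,1) = 500 − 388 = 112.
Column 1 needs 500; the known cells sum to 364, so (3,1) = 136.
Column 4 needs 500; the known cells sum to 418, so (3,4) = 82.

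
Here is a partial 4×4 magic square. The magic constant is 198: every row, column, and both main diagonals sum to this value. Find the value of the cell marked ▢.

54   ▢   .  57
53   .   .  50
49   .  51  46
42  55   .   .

43

Row 3 needs 198; the known cells sum to 146, so (3,2) = 52.
Column 4 needs 198; the known cells sum to 153, so (4,4) = 45.
Main diagonal needs 198; the known cells sum to 150, so (2,2) = 48.
Anti-diagonal needs 198; the known cells sum to 151, so (2,3) = 47.
The remaining cell in row 4 is (4,3) = 198 − 142 = 56.
From column 2, 198 − (48 + 52 + 55) gives (1,2) = 43.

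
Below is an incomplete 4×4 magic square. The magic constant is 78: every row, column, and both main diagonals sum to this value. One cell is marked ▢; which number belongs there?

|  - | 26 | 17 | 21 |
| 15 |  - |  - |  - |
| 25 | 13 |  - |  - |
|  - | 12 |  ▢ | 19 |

23

Row 1: 26 + 17 + 21 + ? = 78, so (1,1) = 14.
Column 1 needs 78; the known cells sum to 54, so (4,1) = 24.
Column 2 must total 78; the given cells sum to 51, so (2,2) = 27.
Main diagonal must total 78; the given cells sum to 60, so (3,3) = 18.
Anti-diagonal: 21 + 13 + 24 + ? = 78, so (2,3) = 20.
From row 2, 78 − (15 + 27 + 20) gives (2,4) = 16.
The remaining cell in row 3 is (3,4) = 78 − 56 = 22.
Row 4: 24 + 12 + 19 + ? = 78, so (4,3) = 23.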